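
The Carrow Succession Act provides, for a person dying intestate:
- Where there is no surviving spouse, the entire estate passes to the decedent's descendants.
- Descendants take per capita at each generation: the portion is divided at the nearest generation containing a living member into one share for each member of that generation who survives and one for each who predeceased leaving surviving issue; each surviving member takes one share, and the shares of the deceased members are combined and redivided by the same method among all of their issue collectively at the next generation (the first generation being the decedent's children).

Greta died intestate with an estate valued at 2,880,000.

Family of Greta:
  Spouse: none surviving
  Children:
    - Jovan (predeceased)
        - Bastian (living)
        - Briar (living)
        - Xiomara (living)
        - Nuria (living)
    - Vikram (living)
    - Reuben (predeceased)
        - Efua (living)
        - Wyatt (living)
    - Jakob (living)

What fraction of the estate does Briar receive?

The entire 2,880,000 passes to the descendants.
That amount (2,880,000) is divided at the children's generation into 4 shares of 720,000. Vikram and Jakob each take 720,000. The 2 shares of the deceased (Jovan and Reuben) are combined into a pool of 1,440,000.
That pool (1,440,000) is divided at the grandchildren's generation equally among Bastian, Briar, Xiomara, Nuria, Efua, and Wyatt: 240,000 each.

Briar receives 1/12 of the estate.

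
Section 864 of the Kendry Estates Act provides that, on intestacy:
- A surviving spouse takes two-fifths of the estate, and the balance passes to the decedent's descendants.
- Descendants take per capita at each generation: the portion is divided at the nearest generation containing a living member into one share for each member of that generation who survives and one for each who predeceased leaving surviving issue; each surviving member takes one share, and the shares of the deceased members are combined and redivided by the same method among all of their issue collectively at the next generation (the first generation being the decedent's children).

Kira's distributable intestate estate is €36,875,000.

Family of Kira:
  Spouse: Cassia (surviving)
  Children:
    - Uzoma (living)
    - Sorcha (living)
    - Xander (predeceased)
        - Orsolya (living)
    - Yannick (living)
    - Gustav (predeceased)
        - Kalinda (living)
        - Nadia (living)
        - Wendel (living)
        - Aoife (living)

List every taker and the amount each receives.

Cassia takes two-fifths of €36,875,000 = €14,750,000. The remaining €22,125,000 passes to the descendants.
The descendants' portion (€22,125,000) is divided at the children's generation into 5 shares of €4,425,000. Uzoma, Sorcha, and Yannick each take €4,425,000. The 2 shares of the deceased (Xander and Gustav) are combined into a pool of €8,850,000.
That pool (€8,850,000) is divided at the grandchildren's generation equally among Orsolya, Kalinda, Nadia, Wendel, and Aoife: €1,770,000 each.

Cassia: €14,750,000; Uzoma: €4,425,000; Sorcha: €4,425,000; Orsolya: €1,770,000; Yannick: €4,425,000; Kalinda: €1,770,000; Nadia: €1,770,000; Wendel: €1,770,000; Aoife: €1,770,000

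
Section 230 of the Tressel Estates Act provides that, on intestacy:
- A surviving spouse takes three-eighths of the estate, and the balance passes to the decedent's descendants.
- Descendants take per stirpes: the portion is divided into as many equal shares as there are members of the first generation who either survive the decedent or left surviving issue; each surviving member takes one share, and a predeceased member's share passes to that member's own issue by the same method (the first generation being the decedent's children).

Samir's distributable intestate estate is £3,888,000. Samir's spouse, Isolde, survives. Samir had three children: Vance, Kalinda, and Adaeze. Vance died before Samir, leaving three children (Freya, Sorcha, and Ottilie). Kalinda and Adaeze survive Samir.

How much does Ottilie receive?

Ottilie receives £270,000.

Isolde takes three-eighths of £3,888,000 = £1,458,000. The remaining £2,430,000 passes to the descendants.
The descendants' portion (£2,430,000) is divided into 3 shares of £810,000: Kalinda and Adaeze each take £810,000; Vance's £810,000 share passes to Vance's issue.
Vance's share (£810,000) is divided into 3 shares of £270,000: Freya, Sorcha, and Ottilie each take £270,000.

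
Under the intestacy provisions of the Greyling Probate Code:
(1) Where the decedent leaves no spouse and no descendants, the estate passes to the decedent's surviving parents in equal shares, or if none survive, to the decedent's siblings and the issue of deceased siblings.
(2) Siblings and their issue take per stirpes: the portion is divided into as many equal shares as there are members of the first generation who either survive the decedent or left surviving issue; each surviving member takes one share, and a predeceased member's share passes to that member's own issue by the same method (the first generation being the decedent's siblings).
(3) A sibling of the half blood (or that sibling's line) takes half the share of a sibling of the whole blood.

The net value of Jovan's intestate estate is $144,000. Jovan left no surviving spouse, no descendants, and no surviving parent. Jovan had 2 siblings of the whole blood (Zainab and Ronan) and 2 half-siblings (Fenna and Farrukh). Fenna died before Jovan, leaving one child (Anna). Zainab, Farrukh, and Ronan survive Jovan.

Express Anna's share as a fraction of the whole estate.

The entire $144,000 passes to the siblings and their issue.
Counting each half-blood sibling's line as half a unit, there are 3 units in $144,000, so one unit is $48,000. Whole-blood lines (Zainab and Ronan) take $48,000 each; half-blood lines (Fenna and Farrukh) take $24,000 each.
Fenna's share ($24,000) passes entirely to Anna.

Anna receives 1/6 of the estate.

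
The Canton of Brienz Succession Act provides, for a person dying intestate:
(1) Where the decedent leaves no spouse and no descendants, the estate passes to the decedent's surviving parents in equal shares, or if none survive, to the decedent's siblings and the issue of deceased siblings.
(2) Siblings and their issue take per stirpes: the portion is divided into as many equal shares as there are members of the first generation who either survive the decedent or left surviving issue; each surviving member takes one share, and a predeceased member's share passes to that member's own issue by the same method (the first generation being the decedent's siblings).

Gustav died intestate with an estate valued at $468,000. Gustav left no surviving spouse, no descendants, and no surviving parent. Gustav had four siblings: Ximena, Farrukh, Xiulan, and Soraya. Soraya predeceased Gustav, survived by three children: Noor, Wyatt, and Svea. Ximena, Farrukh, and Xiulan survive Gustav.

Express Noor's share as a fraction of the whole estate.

Noor receives 1/12 of the estate.

The entire $468,000 passes to the siblings and their issue.
That amount ($468,000) is divided into 4 shares of $117,000: Ximena, Farrukh, and Xiulan each take $117,000; Soraya's $117,000 share passes to Soraya's issue.
Soraya's share ($117,000) is divided into 3 shares of $39,000: Noor, Wyatt, and Svea each take $39,000.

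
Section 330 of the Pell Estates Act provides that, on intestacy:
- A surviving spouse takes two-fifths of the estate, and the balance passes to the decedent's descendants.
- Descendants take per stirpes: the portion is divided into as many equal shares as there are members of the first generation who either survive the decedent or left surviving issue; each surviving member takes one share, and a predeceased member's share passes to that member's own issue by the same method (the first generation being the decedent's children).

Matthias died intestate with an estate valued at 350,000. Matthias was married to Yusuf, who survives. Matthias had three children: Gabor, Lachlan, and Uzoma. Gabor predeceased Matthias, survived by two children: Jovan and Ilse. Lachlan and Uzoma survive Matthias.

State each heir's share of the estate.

Yusuf: 140,000; Jovan: 35,000; Ilse: 35,000; Lachlan: 70,000; Uzoma: 70,000

Yusuf takes two-fifths of 350,000 = 140,000. The remaining 210,000 passes to the descendants.
The descendants' portion (210,000) is divided into 3 shares of 70,000: Lachlan and Uzoma each take 70,000; Gabor's 70,000 share passes to Gabor's issue.
Gabor's share (70,000) is divided into 2 shares of 35,000: Jovan and Ilse each take 35,000.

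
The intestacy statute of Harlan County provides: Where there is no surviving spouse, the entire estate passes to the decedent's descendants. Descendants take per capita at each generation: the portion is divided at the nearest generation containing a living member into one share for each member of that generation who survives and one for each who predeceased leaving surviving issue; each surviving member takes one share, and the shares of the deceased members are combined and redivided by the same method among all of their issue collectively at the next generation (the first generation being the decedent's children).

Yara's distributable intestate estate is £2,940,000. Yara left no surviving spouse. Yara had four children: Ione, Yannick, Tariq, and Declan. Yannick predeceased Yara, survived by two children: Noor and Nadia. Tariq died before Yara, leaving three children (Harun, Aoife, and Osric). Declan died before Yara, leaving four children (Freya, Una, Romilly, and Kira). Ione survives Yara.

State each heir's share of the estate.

Ione: £735,000; Noor: £245,000; Nadia: £245,000; Harun: £245,000; Aoife: £245,000; Osric: £245,000; Freya: £245,000; Una: £245,000; Romilly: £245,000; Kira: £245,000

The entire £2,940,000 passes to the descendants.
That amount (£2,940,000) is divided at the children's generation into 4 shares of £735,000. Ione takes £735,000. The 3 shares of the deceased (Yannick, Tariq, and Declan) are combined into a pool of £2,205,000.
That pool (£2,205,000) is divided at the grandchildren's generation equally among Noor, Nadia, Harun, Aoife, Osric, Freya, Una, Romilly, and Kira: £245,000 each.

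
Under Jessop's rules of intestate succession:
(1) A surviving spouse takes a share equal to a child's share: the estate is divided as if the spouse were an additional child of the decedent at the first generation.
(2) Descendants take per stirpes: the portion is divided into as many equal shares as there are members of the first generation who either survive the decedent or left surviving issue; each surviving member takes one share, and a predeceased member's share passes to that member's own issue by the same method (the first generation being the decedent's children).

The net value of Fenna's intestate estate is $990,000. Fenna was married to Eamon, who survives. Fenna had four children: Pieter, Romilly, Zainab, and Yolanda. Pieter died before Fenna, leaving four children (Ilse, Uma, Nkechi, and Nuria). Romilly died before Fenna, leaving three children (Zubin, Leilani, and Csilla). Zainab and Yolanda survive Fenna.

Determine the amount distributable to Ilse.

Ilse receives $49,500.

The spouse counts as an additional share at the children's level, so there are 5 primary shares of $198,000. Eamon takes one such share ($198,000).
The children's combined portion ($792,000) is divided into 4 shares of $198,000: Zainab and Yolanda each take $198,000; Pieter's $198,000 share passes to Pieter's issue; Romilly's $198,000 share passes to Romilly's issue.
Pieter's share ($198,000) is divided into 4 shares of $49,500: Ilse, Uma, Nkechi, and Nuria each take $49,500.
Romilly's share ($198,000) is divided into 3 shares of $66,000: Zubin, Leilani, and Csilla each take $66,000.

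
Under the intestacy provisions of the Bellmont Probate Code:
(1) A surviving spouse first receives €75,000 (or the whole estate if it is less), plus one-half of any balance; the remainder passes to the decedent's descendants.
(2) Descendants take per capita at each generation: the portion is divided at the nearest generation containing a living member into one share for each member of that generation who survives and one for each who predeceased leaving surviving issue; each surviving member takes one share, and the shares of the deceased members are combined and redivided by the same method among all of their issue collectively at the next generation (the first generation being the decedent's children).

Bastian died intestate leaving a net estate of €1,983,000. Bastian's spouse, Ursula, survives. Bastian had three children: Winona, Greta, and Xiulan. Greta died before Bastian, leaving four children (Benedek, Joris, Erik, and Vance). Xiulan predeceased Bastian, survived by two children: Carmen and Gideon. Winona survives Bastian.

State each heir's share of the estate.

Ursula: €1,029,000; Winona: €318,000; Benedek: €106,000; Joris: €106,000; Erik: €106,000; Vance: €106,000; Carmen: €106,000; Gideon: €106,000

Ursula first takes €75,000, leaving a balance of €1,908,000. Ursula then takes one-half of the balance (€954,000), for a total of €1,029,000. The remaining €954,000 passes to the descendants.
The descendants' portion (€954,000) is divided at the children's generation into 3 shares of €318,000. Winona takes €318,000. The 2 shares of the deceased (Greta and Xiulan) are combined into a pool of €636,000.
That pool (€636,000) is divided at the grandchildren's generation equally among Benedek, Joris, Erik, Vance, Carmen, and Gideon: €106,000 each.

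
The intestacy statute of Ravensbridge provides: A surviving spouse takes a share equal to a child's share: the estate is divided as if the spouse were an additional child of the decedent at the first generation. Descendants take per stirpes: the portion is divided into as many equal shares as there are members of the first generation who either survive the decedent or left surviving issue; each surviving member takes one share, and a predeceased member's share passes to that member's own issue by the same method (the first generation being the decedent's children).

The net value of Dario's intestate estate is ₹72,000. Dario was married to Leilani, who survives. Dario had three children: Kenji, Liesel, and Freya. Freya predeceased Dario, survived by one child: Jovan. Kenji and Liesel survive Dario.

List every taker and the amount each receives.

Leilani: ₹18,000; Kenji: ₹18,000; Liesel: ₹18,000; Jovan: ₹18,000

The spouse counts as an additional share at the children's level, so there are 4 primary shares of ₹18,000. Leilani takes one such share (₹18,000).
The children's combined portion (₹54,000) is divided into 3 shares of ₹18,000: Kenji and Liesel each take ₹18,000; Freya's ₹18,000 share passes to Freya's issue.
Freya's share (₹18,000) passes entirely to Jovan.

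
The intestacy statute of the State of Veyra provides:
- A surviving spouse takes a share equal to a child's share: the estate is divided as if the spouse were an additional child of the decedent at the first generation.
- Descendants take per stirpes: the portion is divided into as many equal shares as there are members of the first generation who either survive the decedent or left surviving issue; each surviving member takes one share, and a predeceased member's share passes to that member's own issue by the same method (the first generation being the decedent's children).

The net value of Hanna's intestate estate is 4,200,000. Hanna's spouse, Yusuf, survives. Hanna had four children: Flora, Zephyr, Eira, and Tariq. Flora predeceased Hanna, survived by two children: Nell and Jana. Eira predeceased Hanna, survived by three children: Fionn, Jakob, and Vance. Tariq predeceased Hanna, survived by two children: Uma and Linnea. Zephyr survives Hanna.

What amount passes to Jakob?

The spouse counts as an additional share at the children's level, so there are 5 primary shares of 840,000. Yusuf takes one such share (840,000).
The children's combined portion (3,360,000) is divided into 4 shares of 840,000: Zephyr takes 840,000; Flora's 840,000 share passes to Flora's issue; Eira's 840,000 share passes to Eira's issue; Tariq's 840,000 share passes to Tariq's issue.
Flora's share (840,000) is divided into 2 shares of 420,000: Nell and Jana each take 420,000.
Eira's share (840,000) is divided into 3 shares of 280,000: Fionn, Jakob, and Vance each take 280,000.
Tariq's share (840,000) is divided into 2 shares of 420,000: Uma and Linnea each take 420,000.

Jakob receives 280,000.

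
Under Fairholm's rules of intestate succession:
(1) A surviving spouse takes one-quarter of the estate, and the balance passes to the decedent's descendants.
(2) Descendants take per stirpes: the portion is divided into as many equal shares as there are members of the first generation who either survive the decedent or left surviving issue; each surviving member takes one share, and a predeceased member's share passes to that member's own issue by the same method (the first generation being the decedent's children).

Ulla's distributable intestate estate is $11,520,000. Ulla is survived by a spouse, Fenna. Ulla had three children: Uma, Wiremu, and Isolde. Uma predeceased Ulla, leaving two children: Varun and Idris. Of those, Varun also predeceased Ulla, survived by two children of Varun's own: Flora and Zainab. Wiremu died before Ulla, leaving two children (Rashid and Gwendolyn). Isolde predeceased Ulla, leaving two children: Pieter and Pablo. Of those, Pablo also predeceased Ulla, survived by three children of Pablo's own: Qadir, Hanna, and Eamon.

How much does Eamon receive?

Fenna takes one-quarter of $11,520,000 = $2,880,000. The remaining $8,640,000 passes to the descendants.
The descendants' portion ($8,640,000) is divided into 3 shares of $2,880,000: Uma's $2,880,000 share passes to Uma's issue; Wiremu's $2,880,000 share passes to Wiremu's issue; Isolde's $2,880,000 share passes to Isolde's issue.
Uma's share ($2,880,000) is divided into 2 shares of $1,440,000: Idris takes $1,440,000; Varun's $1,440,000 share passes to Varun's issue.
Varun's share ($1,440,000) is divided into 2 shares of $720,000: Flora and Zainab each take $720,000.
Wiremu's share ($2,880,000) is divided into 2 shares of $1,440,000: Rashid and Gwendolyn each take $1,440,000.
Isolde's share ($2,880,000) is divided into 2 shares of $1,440,000: Pieter takes $1,440,000; Pablo's $1,440,000 share passes to Pablo's issue.
Pablo's share ($1,440,000) is divided into 3 shares of $480,000: Qadir, Hanna, and Eamon each take $480,000.

Eamon receives $480,000.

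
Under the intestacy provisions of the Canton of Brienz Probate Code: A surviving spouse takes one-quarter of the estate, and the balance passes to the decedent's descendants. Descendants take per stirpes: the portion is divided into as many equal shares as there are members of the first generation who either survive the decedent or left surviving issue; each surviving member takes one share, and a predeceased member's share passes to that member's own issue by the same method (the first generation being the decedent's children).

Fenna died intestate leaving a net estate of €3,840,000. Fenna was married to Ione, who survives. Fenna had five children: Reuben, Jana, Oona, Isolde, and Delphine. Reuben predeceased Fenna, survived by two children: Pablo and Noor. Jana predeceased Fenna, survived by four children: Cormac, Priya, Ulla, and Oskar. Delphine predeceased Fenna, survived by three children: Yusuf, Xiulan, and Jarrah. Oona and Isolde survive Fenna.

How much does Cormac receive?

Ione takes one-quarter of €3,840,000 = €960,000. The remaining €2,880,000 passes to the descendants.
The descendants' portion (€2,880,000) is divided into 5 shares of €576,000: Oona and Isolde each take €576,000; Reuben's €576,000 share passes to Reuben's issue; Jana's €576,000 share passes to Jana's issue; Delphine's €576,000 share passes to Delphine's issue.
Reuben's share (€576,000) is divided into 2 shares of €288,000: Pablo and Noor each take €288,000.
Jana's share (€576,000) is divided into 4 shares of €144,000: Cormac, Priya, Ulla, and Oskar each take €144,000.
Delphine's share (€576,000) is divided into 3 shares of €192,000: Yusuf, Xiulan, and Jarrah each take €192,000.

Cormac receives €144,000.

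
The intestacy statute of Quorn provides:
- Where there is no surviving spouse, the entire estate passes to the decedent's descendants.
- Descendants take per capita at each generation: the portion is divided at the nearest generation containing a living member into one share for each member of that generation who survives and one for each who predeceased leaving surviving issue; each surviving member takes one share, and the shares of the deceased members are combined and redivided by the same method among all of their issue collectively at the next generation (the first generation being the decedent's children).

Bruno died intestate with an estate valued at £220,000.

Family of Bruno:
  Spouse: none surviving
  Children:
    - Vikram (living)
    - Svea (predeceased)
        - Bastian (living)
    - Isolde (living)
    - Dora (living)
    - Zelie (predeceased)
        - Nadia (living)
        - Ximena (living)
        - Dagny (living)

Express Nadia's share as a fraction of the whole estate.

The entire £220,000 passes to the descendants.
That amount (£220,000) is divided at the children's generation into 5 shares of £44,000. Vikram, Isolde, and Dora each take £44,000. The 2 shares of the deceased (Svea and Zelie) are combined into a pool of £88,000.
That pool (£88,000) is divided at the grandchildren's generation equally among Bastian, Nadia, Ximena, and Dagny: £22,000 each.

Nadia receives 1/10 of the estate.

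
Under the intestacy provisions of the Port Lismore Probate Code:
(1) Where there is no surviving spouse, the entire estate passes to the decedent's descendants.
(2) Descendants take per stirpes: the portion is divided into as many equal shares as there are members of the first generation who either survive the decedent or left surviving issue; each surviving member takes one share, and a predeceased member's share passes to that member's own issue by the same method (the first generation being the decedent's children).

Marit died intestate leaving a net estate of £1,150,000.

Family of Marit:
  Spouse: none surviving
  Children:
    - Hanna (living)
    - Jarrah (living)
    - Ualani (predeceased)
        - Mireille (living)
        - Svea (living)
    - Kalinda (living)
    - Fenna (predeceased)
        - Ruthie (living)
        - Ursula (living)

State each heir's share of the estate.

The entire £1,150,000 passes to the descendants.
That amount (£1,150,000) is divided into 5 shares of £230,000: Hanna, Jarrah, and Kalinda each take £230,000; Ualani's £230,000 share passes to Ualani's issue; Fenna's £230,000 share passes to Fenna's issue.
Ualani's share (£230,000) is divided into 2 shares of £115,000: Mireille and Svea each take £115,000.
Fenna's share (£230,000) is divided into 2 shares of £115,000: Ruthie and Ursula each take £115,000.

Hanna: £230,000; Jarrah: £230,000; Mireille: £115,000; Svea: £115,000; Kalinda: £230,000; Ruthie: £115,000; Ursula: £115,000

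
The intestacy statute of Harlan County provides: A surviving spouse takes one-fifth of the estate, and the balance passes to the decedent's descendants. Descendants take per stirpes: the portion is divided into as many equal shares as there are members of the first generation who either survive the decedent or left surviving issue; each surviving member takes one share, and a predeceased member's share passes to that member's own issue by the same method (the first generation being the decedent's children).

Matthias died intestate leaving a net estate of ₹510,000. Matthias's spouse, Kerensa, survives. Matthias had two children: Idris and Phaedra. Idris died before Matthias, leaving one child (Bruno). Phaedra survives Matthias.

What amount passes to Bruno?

Bruno receives ₹204,000.

Kerensa takes one-fifth of ₹510,000 = ₹102,000. The remaining ₹408,000 passes to the descendants.
The descendants' portion (₹408,000) is divided into 2 shares of ₹204,000: Phaedra takes ₹204,000; Idris's ₹204,000 share passes to Idris's issue.
Idris's share (₹204,000) passes entirely to Bruno.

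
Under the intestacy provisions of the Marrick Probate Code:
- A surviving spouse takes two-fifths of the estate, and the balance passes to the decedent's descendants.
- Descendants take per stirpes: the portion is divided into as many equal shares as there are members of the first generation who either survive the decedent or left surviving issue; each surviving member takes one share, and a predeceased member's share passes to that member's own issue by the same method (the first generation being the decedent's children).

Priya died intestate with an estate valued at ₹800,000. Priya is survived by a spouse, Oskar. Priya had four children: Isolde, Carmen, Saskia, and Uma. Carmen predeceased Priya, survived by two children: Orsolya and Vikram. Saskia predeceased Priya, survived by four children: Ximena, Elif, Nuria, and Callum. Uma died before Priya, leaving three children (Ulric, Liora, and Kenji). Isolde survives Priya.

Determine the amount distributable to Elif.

Elif receives ₹30,000.

Oskar takes two-fifths of ₹800,000 = ₹320,000. The remaining ₹480,000 passes to the descendants.
The descendants' portion (₹480,000) is divided into 4 shares of ₹120,000: Isolde takes ₹120,000; Carmen's ₹120,000 share passes to Carmen's issue; Saskia's ₹120,000 share passes to Saskia's issue; Uma's ₹120,000 share passes to Uma's issue.
Carmen's share (₹120,000) is divided into 2 shares of ₹60,000: Orsolya and Vikram each take ₹60,000.
Saskia's share (₹120,000) is divided into 4 shares of ₹30,000: Ximena, Elif, Nuria, and Callum each take ₹30,000.
Uma's share (₹120,000) is divided into 3 shares of ₹40,000: Ulric, Liora, and Kenji each take ₹40,000.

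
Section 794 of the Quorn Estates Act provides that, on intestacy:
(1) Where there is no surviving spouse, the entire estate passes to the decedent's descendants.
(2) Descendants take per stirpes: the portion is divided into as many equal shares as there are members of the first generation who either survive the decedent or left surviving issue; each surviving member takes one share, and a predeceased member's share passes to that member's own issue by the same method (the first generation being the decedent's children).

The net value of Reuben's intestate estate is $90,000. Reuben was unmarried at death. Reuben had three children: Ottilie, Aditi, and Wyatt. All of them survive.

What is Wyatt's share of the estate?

Wyatt receives $30,000.

The entire $90,000 passes to the descendants.
That amount ($90,000) is divided into 3 shares of $30,000: Ottilie, Aditi, and Wyatt each take $30,000.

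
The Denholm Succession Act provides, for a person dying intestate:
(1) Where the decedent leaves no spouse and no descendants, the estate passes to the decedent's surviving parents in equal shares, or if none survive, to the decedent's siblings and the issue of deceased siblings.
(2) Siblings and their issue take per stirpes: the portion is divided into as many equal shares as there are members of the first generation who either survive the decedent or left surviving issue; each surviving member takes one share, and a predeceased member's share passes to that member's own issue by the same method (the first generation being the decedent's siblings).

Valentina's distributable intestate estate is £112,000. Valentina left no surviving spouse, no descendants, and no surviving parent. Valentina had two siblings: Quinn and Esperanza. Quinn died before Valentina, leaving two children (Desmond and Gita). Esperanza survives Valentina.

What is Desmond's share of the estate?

The entire £112,000 passes to the siblings and their issue.
That amount (£112,000) is divided into 2 shares of £56,000: Esperanza takes £56,000; Quinn's £56,000 share passes to Quinn's issue.
Quinn's share (£56,000) is divided into 2 shares of £28,000: Desmond and Gita each take £28,000.

Desmond receives £28,000.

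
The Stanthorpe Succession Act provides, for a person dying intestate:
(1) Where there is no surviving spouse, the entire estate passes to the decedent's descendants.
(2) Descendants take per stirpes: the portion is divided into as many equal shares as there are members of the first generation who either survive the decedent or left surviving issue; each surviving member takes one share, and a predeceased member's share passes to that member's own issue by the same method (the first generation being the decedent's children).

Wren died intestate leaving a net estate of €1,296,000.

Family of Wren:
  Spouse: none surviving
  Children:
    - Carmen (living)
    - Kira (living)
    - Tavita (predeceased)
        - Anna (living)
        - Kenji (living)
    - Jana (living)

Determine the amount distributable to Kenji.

Kenji receives €162,000.

The entire €1,296,000 passes to the descendants.
That amount (€1,296,000) is divided into 4 shares of €324,000: Carmen, Kira, and Jana each take €324,000; Tavita's €324,000 share passes to Tavita's issue.
Tavita's share (€324,000) is divided into 2 shares of €162,000: Anna and Kenji each take €162,000.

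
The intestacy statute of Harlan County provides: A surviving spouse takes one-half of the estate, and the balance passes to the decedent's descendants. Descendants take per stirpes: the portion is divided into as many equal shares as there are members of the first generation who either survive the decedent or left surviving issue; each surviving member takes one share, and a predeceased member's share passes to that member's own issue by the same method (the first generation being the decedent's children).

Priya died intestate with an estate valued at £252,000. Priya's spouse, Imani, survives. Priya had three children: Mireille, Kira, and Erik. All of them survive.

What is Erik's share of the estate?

Erik receives £42,000.

Imani takes one-half of £252,000 = £126,000. The remaining £126,000 passes to the descendants.
The descendants' portion (£126,000) is divided into 3 shares of £42,000: Mireille, Kira, and Erik each take £42,000.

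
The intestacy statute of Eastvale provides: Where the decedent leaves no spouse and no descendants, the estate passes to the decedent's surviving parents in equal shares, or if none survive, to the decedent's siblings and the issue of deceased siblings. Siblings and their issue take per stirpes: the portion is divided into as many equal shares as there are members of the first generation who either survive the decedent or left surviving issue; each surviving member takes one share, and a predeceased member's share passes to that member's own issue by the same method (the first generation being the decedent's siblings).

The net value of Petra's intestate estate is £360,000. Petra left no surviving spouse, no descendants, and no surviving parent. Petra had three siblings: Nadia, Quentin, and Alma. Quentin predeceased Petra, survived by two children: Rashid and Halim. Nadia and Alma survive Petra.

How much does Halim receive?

The entire £360,000 passes to the siblings and their issue.
That amount (£360,000) is divided into 3 shares of £120,000: Nadia and Alma each take £120,000; Quentin's £120,000 share passes to Quentin's issue.
Quentin's share (£120,000) is divided into 2 shares of £60,000: Rashid and Halim each take £60,000.

Halim receives £60,000.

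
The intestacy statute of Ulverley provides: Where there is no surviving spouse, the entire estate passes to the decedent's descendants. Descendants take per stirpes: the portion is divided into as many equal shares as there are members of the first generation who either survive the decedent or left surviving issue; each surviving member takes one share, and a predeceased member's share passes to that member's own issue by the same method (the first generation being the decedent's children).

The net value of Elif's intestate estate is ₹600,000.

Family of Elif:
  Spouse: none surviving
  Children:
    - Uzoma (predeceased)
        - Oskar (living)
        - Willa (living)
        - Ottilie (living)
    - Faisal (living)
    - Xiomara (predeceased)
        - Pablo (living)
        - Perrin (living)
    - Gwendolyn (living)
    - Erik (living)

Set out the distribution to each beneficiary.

The entire ₹600,000 passes to the descendants.
That amount (₹600,000) is divided into 5 shares of ₹120,000: Faisal, Gwendolyn, and Erik each take ₹120,000; Uzoma's ₹120,000 share passes to Uzoma's issue; Xiomara's ₹120,000 share passes to Xiomara's issue.
Uzoma's share (₹120,000) is divided into 3 shares of ₹40,000: Oskar, Willa, and Ottilie each take ₹40,000.
Xiomara's share (₹120,000) is divided into 2 shares of ₹60,000: Pablo and Perrin each take ₹60,000.

Oskar: ₹40,000; Willa: ₹40,000; Ottilie: ₹40,000; Faisal: ₹120,000; Pablo: ₹60,000; Perrin: ₹60,000; Gwendolyn: ₹120,000; Erik: ₹120,000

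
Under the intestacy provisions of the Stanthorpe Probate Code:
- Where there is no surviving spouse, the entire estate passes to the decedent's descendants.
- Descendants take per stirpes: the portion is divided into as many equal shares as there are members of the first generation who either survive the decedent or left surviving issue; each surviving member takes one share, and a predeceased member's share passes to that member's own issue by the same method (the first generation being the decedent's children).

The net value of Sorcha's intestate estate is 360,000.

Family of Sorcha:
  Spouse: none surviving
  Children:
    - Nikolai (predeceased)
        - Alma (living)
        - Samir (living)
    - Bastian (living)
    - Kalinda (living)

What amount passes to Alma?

The entire 360,000 passes to the descendants.
That amount (360,000) is divided into 3 shares of 120,000: Bastian and Kalinda each take 120,000; Nikolai's 120,000 share passes to Nikolai's issue.
Nikolai's share (120,000) is divided into 2 shares of 60,000: Alma and Samir each take 60,000.

Alma receives 60,000.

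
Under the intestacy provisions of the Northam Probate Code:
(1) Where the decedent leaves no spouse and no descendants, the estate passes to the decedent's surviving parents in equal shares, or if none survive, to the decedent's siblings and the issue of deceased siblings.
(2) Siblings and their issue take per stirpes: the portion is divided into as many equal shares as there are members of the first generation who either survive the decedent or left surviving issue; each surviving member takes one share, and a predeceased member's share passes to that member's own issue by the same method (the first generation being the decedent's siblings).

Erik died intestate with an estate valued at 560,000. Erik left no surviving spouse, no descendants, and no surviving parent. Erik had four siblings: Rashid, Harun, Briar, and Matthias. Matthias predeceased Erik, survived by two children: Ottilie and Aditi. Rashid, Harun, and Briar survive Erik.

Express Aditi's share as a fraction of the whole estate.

Aditi receives 1/8 of the estate.

The entire 560,000 passes to the siblings and their issue.
That amount (560,000) is divided into 4 shares of 140,000: Rashid, Harun, and Briar each take 140,000; Matthias's 140,000 share passes to Matthias's issue.
Matthias's share (140,000) is divided into 2 shares of 70,000: Ottilie and Aditi each take 70,000.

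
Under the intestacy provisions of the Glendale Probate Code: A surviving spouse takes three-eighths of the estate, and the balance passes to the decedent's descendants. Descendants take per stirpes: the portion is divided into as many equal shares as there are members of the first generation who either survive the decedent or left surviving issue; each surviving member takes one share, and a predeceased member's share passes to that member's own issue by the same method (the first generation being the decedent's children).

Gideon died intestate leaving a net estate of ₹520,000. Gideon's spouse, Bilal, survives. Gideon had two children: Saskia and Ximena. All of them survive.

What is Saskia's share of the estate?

Saskia receives ₹162,500.

Bilal takes three-eighths of ₹520,000 = ₹195,000. The remaining ₹325,000 passes to the descendants.
The descendants' portion (₹325,000) is divided into 2 shares of ₹162,500: Saskia and Ximena each take ₹162,500.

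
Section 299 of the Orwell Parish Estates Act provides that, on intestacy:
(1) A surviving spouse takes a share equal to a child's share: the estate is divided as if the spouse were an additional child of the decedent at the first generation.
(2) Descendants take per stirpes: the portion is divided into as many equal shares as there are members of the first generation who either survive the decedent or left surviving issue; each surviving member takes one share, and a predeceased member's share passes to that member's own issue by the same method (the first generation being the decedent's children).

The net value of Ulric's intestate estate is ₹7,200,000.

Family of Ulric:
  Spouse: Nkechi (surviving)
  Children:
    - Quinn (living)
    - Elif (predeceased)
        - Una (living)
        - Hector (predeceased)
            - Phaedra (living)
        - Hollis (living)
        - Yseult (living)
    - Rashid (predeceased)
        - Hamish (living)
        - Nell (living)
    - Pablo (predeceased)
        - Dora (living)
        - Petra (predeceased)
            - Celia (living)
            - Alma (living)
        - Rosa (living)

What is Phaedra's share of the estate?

Phaedra receives ₹360,000.

The spouse counts as an additional share at the children's level, so there are 5 primary shares of ₹1,440,000. Nkechi takes one such share (₹1,440,000).
The children's combined portion (₹5,760,000) is divided into 4 shares of ₹1,440,000: Quinn takes ₹1,440,000; Elif's ₹1,440,000 share passes to Elif's issue; Rashid's ₹1,440,000 share passes to Rashid's issue; Pablo's ₹1,440,000 share passes to Pablo's issue.
Elif's share (₹1,440,000) is divided into 4 shares of ₹360,000: Una, Hollis, and Yseult each take ₹360,000; Hector's ₹360,000 share passes to Hector's issue.
Hector's share (₹360,000) passes entirely to Phaedra.
Rashid's share (₹1,440,000) is divided into 2 shares of ₹720,000: Hamish and Nell each take ₹720,000.
Pablo's share (₹1,440,000) is divided into 3 shares of ₹480,000: Dora and Rosa each take ₹480,000; Petra's ₹480,000 share passes to Petra's issue.
Petra's share (₹480,000) is divided into 2 shares of ₹240,000: Celia and Alma each take ₹240,000.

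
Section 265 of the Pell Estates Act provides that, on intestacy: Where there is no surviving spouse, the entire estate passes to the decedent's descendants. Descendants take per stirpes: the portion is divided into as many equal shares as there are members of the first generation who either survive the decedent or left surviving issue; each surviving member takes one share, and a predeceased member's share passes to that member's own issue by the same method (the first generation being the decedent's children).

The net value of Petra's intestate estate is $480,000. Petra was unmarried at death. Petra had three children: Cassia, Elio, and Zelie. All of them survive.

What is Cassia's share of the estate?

The entire $480,000 passes to the descendants.
That amount ($480,000) is divided into 3 shares of $160,000: Cassia, Elio, and Zelie each take $160,000.

Cassia receives $160,000.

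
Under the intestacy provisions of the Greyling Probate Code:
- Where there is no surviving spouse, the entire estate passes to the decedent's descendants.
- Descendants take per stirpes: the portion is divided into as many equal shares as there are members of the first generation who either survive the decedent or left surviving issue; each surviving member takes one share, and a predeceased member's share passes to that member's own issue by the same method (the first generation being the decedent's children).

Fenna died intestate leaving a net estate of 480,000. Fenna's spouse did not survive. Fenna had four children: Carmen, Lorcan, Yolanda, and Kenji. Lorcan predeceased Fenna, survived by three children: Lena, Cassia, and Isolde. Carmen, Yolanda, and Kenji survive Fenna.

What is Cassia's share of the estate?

Cassia receives 40,000.

The entire 480,000 passes to the descendants.
That amount (480,000) is divided into 4 shares of 120,000: Carmen, Yolanda, and Kenji each take 120,000; Lorcan's 120,000 share passes to Lorcan's issue.
Lorcan's share (120,000) is divided into 3 shares of 40,000: Lena, Cassia, and Isolde each take 40,000.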